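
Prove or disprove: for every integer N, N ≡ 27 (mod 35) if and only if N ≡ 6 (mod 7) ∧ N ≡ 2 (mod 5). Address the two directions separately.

[⇒] Suppose N ≡ 27 (mod 35); write N = 35j + 27. Since 7 ∣ 35, reducing mod 7 gives N ≡ 27 ≡ 6 (mod 7); since 5 ∣ 35, reducing mod 5 gives N ≡ 27 ≡ 2 (mod 5).

[⇐] Conversely, if N ≡ 6 (mod 7) and N ≡ 2 (mod 5), then by the Chinese remainder theorem N ≡ 27 (mod 35). This is exactly N ≡ 27 (mod 35).

The biconditional holds.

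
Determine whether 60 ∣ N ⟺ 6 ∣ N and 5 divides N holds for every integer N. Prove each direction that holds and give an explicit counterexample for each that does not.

(⇒) holds; (⇐) fails.

(⟹) If 60 ∣ N, write N = 60q. Since 60 = 10·6, N = 6·(10q), so 6 ∣ N; and since 60 = 12·5, N = 5·(12q), so 5 ∣ N.

(⟸) This fails: take N = 30. Both 6 ∣ 30 and 5 ∣ 30, yet 30 is not a multiple of 60 (since 30 = 0·60 + 30), so 60 ∤ 30.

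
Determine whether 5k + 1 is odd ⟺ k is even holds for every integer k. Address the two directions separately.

Both directions hold.

[⇐] Suppose k is even; write k = 2j. Then 5k + 1 = 5·(2j) + 1 = 2·5j + 1, which is odd.

[⇒] Suppose 5k + 1 is odd. Since 5 is odd, 5k and k have the same parity, so 5k + 1 ≡ k + 1 (mod 2). As 1 is odd, 5k + 1 is odd exactly when k is even. Thus k is even.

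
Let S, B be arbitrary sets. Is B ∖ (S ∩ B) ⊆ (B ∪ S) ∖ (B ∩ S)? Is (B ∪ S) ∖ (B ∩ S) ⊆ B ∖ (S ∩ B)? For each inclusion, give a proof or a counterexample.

(⟸) This inclusion fails. Take S = {1}, B = ∅; then 1 ∈ (B ∪ S) ∖ (B ∩ S) but 1 ∉ B ∖ (S ∩ B).

(⟹) Let x ∈ B ∖ (S ∩ B). Then x ∈ B and x ∉ S, from which x ∈ (B ∪ S) ∖ (B ∩ S).

(⊆) holds; (⊇) fails.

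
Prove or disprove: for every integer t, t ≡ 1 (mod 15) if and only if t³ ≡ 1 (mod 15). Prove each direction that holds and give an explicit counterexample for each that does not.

(⟹) Suppose t ≡ 1 (mod 15). Write t = 15j + 1. Then (15j + 1)³ = 3375j³ + 675j² + 45j + 1 = 15(225j³ + 45j² + 3j) + 1, so t³ ≡ 1 (mod 15).

(⟸) Conversely, suppose t³ ≡ 1 (mod 15). The only residue r in {0, …, 14} with r³ ≡ 1 (mod 15) is r = 1, so t ≡ 1 (mod 15).

The biconditional holds.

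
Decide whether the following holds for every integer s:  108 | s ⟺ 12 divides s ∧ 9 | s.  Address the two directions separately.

Only the forward direction holds.

(⟹) If 108 ∣ s, write s = 108q. Since 108 = 9·12, s = 12·(9q), so 12 ∣ s; and since 108 = 12·9, s = 9·(12q), so 9 ∣ s.

(⟸) This fails: take s = 36. Both 12 ∣ 36 and 9 ∣ 36, yet 36 is not a multiple of 108 (since 36 = 0·108 + 36), so 108 ∤ 36.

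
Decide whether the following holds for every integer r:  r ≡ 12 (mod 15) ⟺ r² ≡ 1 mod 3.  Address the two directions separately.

Both directions fail.

[⇒] This fails: take r = 12. Then 12 ≡ 12 (mod 15), but 12² = 144 ≡ 0 (mod 3), not 1.

[⇐] This fails: take r = 1. Then 1² = 1 ≡ 1 (mod 3), yet 1 ≡ 1 (mod 15), not 12.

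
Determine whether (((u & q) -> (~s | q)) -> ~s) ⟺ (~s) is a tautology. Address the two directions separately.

(⟹) Assume the antecedent. If s is true, the antecedent cannot hold. If s is false, ~s reduces to true regardless of the other variables. Either way ~s holds.

(⟸) Assume the antecedent. If s is true, the antecedent cannot hold. If s is false, ((u & q) -> (~s | q)) -> ~s reduces to true regardless of the other variables. Either way ((u & q) -> (~s | q)) -> ~s holds.

Both directions hold; the statement is true.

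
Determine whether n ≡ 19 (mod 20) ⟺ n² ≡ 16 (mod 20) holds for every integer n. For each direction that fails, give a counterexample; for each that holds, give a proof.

[⇒] This fails: take n = 19. Then 19 ≡ 19 (mod 20), but 19² = 361 ≡ 1 (mod 20), not 16.

[⇐] This fails: take n = 4. Then 4² = 16 ≡ 16 (mod 20), yet 4 ≡ 4 (mod 20), not 19.

Both directions fail.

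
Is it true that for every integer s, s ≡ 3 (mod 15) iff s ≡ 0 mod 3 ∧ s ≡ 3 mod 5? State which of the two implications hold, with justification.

(←) If s ≡ 0 (mod 3) and s ≡ 3 (mod 5), then by the Chinese remainder theorem s ≡ 3 (mod 15). This is exactly s ≡ 3 (mod 15).

(→) Suppose s ≡ 3 (mod 15); write s = 15j + 3. Since 3 ∣ 15, reducing mod 3 gives s ≡ 3 ≡ 0 (mod 3); since 5 ∣ 15, reducing mod 5 gives s ≡ 3 (mod 5).

Both directions hold; the statement is true.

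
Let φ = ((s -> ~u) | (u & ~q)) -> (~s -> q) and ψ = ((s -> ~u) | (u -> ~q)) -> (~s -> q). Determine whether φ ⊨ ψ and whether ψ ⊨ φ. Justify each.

[⇒] Assume the antecedent. If q is true, the consequent reduces to true regardless of the other variables. If q is false, the antecedent forces (q = F, s = T, u = F) or (q = F, s = T, u = T), and the consequent holds there. Either way the consequent holds.

[⇐] Assume the antecedent. If q is true, the consequent reduces to true regardless of the other variables. If q is false, the antecedent forces (q = F, s = T, u = F) or (q = F, s = T, u = T), and the consequent holds there. Either way the consequent holds.

Both directions hold; the statement is true.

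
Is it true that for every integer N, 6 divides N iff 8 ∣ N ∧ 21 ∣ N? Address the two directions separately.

(⇒) This fails: take N = 6. Certainly 6 ∣ 6, but 8 ∤ 6.

(⇐) Suppose 8 ∣ N and 21 ∣ N. Any common multiple of 8 and 21 is a multiple of their lcm; here gcd(8, 21) = 1, so lcm(8, 21) = 8·21 = 168, so 168 ∣ N. Since 6 ∣ 168, it follows that 6 ∣ N.

Only the converse holds.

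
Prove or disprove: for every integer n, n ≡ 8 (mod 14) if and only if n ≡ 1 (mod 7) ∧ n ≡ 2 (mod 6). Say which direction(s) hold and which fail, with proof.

(⇒) This fails: n = 36 gives 36 ≡ 8 (mod 14) but 36 ≡ 0 (mod 6), so the conjunction on the right does not hold.

(⇐) Conversely, if n ≡ 1 (mod 7) and n ≡ 2 (mod 6), then by the Chinese remainder theorem n ≡ 8 (mod 42). Since 8 ≡ 8 (mod 14) and 14 ∣ 42, we get n ≡ 8 (mod 14).

Only the converse holds.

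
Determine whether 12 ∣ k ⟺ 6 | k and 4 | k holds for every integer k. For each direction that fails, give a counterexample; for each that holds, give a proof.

Equivalent; both directions hold.

[⇒] If 12 ∣ k, write k = 12q. Since 12 = 2·6, k = 6·(2q), so 6 ∣ k; and since 12 = 3·4, k = 4·(3q), so 4 ∣ k.

[⇐] Suppose 6 ∣ k and 4 ∣ k. Any common multiple of 6 and 4 is a multiple of their lcm; here lcm(6, 4) = 6·4/gcd(6, 4) = 24/2 = 12, so 12 ∣ k.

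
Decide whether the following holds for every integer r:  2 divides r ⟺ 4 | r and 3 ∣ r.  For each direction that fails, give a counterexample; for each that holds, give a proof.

Not equivalent: only (⇐) holds.

[⇐] Suppose 4 ∣ r and 3 ∣ r. Any common multiple of 4 and 3 is a multiple of their lcm; here gcd(4, 3) = 1, so lcm(4, 3) = 4·3 = 12, so 12 ∣ r. Since 2 ∣ 12, it follows that 2 ∣ r.

[⇒] This fails: take r = 2. Certainly 2 ∣ 2, but 4 ∤ 2.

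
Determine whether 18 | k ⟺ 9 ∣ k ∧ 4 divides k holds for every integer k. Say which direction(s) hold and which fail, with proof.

The forward direction fails; the converse holds.

[⇒] This fails: take k = 18. Certainly 18 ∣ 18, but 4 ∤ 18.

[⇐] Suppose 9 ∣ k and 4 ∣ k. Any common multiple of 9 and 4 is a multiple of their lcm; here gcd(9, 4) = 1, so lcm(9, 4) = 9·4 = 36, so 36 ∣ k. Since 18 ∣ 36, it follows that 18 ∣ k.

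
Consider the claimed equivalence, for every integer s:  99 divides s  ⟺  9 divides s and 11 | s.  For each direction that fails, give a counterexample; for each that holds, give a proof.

Both implications hold.

(⟹) If 99 ∣ s, write s = 99q. Since 99 = 11·9, s = 9·(11q), so 9 ∣ s; and since 99 = 9·11, s = 11·(9q), so 11 ∣ s.

(⟸) Suppose 9 ∣ s and 11 ∣ s. Any common multiple of 9 and 11 is a multiple of their lcm; here gcd(9, 11) = 1, so lcm(9, 11) = 9·11 = 99, so 99 ∣ s.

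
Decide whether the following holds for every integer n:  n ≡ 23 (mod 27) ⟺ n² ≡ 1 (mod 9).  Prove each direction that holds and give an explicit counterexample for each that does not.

Neither direction holds.

(→) This fails: take n = 23. Then 23 ≡ 23 (mod 27), but 23² = 529 ≡ 7 (mod 9), not 1.

(←) This fails: take n = 1. Then 1² = 1 ≡ 1 (mod 9), yet 1 ≡ 1 (mod 27), not 23.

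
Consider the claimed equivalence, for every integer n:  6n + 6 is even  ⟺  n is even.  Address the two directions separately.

(⟹) This fails: take n = 1. Then 6n + 6 = 12, which is even, yet n = 1 is odd, not even.

(⟸) Suppose n is even. Since 6 is even, 6n is even for every n, so 6n + 6 has the same parity as 6, which is even. Hence 6n + 6 is even.

The forward direction fails; the converse holds.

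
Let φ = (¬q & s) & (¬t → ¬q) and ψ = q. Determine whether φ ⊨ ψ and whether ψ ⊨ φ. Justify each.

(⇒) fails and (⇐) fails.

[⇒] This fails. Under q = F, t = F, s = T, the left side is true but the right side is false.

[⇐] This fails. Under q = T, t = F, s = F, the left side is false but the right side is true.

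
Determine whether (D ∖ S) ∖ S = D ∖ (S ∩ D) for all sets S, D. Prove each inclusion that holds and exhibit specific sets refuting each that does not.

(⟹) Let x ∈ (D ∖ S) ∖ S. Then x ∈ D and x ∉ S, from which x ∈ D ∖ (S ∩ D).

(⟸) Let x ∈ D ∖ (S ∩ D). Then x ∈ D and x ∉ S, from which x ∈ (D ∖ S) ∖ S.

Both inclusions hold; the sets are equal.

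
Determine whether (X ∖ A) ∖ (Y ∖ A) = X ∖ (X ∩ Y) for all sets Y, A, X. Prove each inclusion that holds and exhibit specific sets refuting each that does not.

(⊆) Let x ∈ (X ∖ A) ∖ (Y ∖ A). Then x ∈ X and x ∉ Y, A, from which x ∈ X ∖ (X ∩ Y).

(⊇) This inclusion fails. Take Y = ∅, A = {1}, X = {1}; then 1 ∈ X ∖ (X ∩ Y) but 1 ∉ (X ∖ A) ∖ (Y ∖ A).

Only the forward inclusion holds.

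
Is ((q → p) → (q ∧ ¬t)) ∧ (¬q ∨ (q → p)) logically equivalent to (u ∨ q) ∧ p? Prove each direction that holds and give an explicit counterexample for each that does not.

(⟹) Assume the antecedent. If q is true, the antecedent forces (q = T, p = T, u = F, t = F) or (q = T, p = T, u = T, t = F), and (u ∨ q) ∧ p holds there. If q is false, the antecedent cannot hold. Either way (u ∨ q) ∧ p holds.

(⟸) This fails. Under q = F, p = T, u = T, t = F, the left side is false but the right side is true.

Only the forward direction holds.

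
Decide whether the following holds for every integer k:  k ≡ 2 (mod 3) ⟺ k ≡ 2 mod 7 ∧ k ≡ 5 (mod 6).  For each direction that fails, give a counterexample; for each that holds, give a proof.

Only the converse holds.

(←) If k ≡ 2 (mod 7) and k ≡ 5 (mod 6), then by the Chinese remainder theorem k ≡ 23 (mod 42). Since 23 ≡ 2 (mod 3) and 3 ∣ 42, we get k ≡ 2 (mod 3).

(→) This fails: k = 32 gives 32 ≡ 2 (mod 3) but 32 ≡ 4 (mod 7), so the conjunction on the right does not hold.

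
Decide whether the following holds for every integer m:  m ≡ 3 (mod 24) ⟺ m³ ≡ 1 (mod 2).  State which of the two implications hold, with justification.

(→) Suppose m ≡ 3 (mod 24). Then m³ ≡ 3³ = 27 (mod 24), and since 2 ∣ 24, also m³ ≡ 1 (mod 2).

(←) This fails: take m = 1. Then 1³ = 1 ≡ 1 (mod 2), yet 1 ≡ 1 (mod 24), not 3.

Not equivalent: only (⇒) holds.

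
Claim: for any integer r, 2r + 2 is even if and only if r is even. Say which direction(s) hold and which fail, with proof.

(⇒) This fails: take r = 1. Then 2r + 2 = 4, which is even, yet r = 1 is odd, not even.

(⇐) Suppose r is even. Since 2 is even, 2r is even for every r, so 2r + 2 has the same parity as 2, which is even. Hence 2r + 2 is even.

Not equivalent: only (⇐) holds.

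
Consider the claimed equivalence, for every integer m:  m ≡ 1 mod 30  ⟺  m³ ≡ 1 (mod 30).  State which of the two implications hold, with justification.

(⟹) Suppose m ≡ 1 mod 30. Write m = 30j + 1. Then (30j + 1)³ = 27000j³ + 2700j² + 90j + 1 = 30(900j³ + 90j² + 3j) + 1, so m³ ≡ 1 (mod 30).

(⟸) Conversely, suppose m³ ≡ 1 (mod 30). The only residue r in {0, …, 29} with r³ ≡ 1 (mod 30) is r = 1, so m ≡ 1 (mod 30).

The biconditional holds.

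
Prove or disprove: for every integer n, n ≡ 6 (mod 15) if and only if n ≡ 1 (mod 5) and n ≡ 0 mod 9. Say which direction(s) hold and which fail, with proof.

Only the reverse direction holds.

(→) This fails: n = 21 gives 21 ≡ 6 (mod 15) but 21 ≡ 3 (mod 9), so the conjunction on the right does not hold.

(←) Conversely, if n ≡ 1 (mod 5) and n ≡ 0 (mod 9), then by the Chinese remainder theorem n ≡ 36 (mod 45). Since 36 ≡ 6 (mod 15) and 15 ∣ 45, we get n ≡ 6 (mod 15).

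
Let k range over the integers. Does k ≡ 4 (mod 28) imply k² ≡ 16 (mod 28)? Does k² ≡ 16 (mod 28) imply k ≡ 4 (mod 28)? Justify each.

Not equivalent: only (⇒) holds.

(⟹) Suppose k ≡ 4 (mod 28). Write k = 28j + 4. Then (28j + 4)² = 784j² + 224j + 16 = 28(28j² + 8j) + 16, so k² ≡ 16 (mod 28).

(⟸) This fails: take k = 10. Then 10² = 100 ≡ 16 (mod 28), yet 10 ≡ 10 (mod 28), not 4.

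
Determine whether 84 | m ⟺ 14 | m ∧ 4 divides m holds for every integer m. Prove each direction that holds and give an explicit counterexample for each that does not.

(⇒) If 84 ∣ m, write m = 84q. Since 84 = 6·14, m = 14·(6q), so 14 ∣ m; and since 84 = 21·4, m = 4·(21q), so 4 ∣ m.

(⇐) This fails: take m = 28. Both 14 ∣ 28 and 4 ∣ 28, yet 28 is not a multiple of 84 (since 28 = 0·84 + 28), so 84 ∤ 28.

Only the forward direction holds.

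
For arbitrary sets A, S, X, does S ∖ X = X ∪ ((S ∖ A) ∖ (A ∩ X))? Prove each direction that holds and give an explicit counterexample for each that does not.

(⟹) This inclusion fails. Take A = {1}, S = {1}, X = ∅; then 1 ∈ S ∖ X but 1 ∉ X ∪ ((S ∖ A) ∖ (A ∩ X)).

(⟸) This inclusion fails. Take A = ∅, S = ∅, X = {1}; then 1 ∈ X ∪ ((S ∖ A) ∖ (A ∩ X)) but 1 ∉ S ∖ X.

Both inclusions fail.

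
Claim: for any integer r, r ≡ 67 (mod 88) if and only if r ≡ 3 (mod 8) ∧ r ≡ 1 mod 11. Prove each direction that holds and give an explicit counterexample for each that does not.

(⇒) Suppose r ≡ 67 (mod 88); write r = 88j + 67. Since 8 ∣ 88, reducing mod 8 gives r ≡ 67 ≡ 3 (mod 8); since 11 ∣ 88, reducing mod 11 gives r ≡ 67 ≡ 1 (mod 11).

(⇐) Conversely, if r ≡ 3 (mod 8) and r ≡ 1 (mod 11), then by the Chinese remainder theorem r ≡ 67 (mod 88). This is exactly r ≡ 67 (mod 88).

Both directions hold.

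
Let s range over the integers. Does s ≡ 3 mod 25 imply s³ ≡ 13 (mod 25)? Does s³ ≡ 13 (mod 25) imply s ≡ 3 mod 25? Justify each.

Neither implication holds.

(→) This fails: take s = 3. Then 3 ≡ 3 (mod 25), but 3³ = 27 ≡ 2 (mod 25), not 13.

(←) This fails: take s = 17. Then 17³ = 4913 ≡ 13 (mod 25), yet 17 ≡ 17 (mod 25), not 3.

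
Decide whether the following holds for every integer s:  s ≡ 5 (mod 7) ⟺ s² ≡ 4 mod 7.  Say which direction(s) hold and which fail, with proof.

Not equivalent: only (⇒) holds.

(⟸) This fails: take s = 2. Then 2² = 4 ≡ 4 (mod 7), yet 2 ≡ 2 (mod 7), not 5.

(⟹) Suppose s ≡ 5 (mod 7). Write s = 7j + 5. Then (7j + 5)² = 49j² + 70j + 25 = 7(7j² + 10j + 3) + 4, so s² ≡ 4 (mod 7).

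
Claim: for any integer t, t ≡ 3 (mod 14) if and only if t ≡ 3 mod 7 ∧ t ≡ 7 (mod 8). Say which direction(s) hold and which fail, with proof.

Only the converse holds.

(→) This fails: t = 17 gives 17 ≡ 3 (mod 14) but 17 ≡ 1 (mod 8), so the conjunction on the right does not hold.

(←) Conversely, if t ≡ 3 (mod 7) and t ≡ 7 (mod 8), then by the Chinese remainder theorem t ≡ 31 (mod 56). Since 31 ≡ 3 (mod 14) and 14 ∣ 56, we get t ≡ 3 (mod 14).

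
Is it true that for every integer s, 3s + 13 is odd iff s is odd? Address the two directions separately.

Neither direction holds.

(⇒) This fails: s = 6 gives 3s + 13 = 31, which is odd, but 6 is even, not odd.

(⇐) This also fails: s = 3 is odd, but 3s + 13 = 22 is even, not odd.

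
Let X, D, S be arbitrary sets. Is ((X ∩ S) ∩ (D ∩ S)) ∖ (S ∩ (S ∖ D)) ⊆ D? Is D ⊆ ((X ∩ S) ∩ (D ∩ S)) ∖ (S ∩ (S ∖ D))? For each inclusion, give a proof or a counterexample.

(⊆) holds; (⊇) fails.

(⊆) Let x ∈ ((X ∩ S) ∩ (D ∩ S)) ∖ (S ∩ (S ∖ D)). Then x ∈ X ∩ D ∩ S, from which x ∈ D.

(⊇) This inclusion fails. Take X = ∅, D = {1}, S = ∅; then 1 ∈ D but 1 ∉ ((X ∩ S) ∩ (D ∩ S)) ∖ (S ∩ (S ∖ D)).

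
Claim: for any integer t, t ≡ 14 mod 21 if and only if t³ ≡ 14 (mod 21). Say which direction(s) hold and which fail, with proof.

The biconditional holds.

(⇒) Suppose t ≡ 14 mod 21. Write t = 21j + 14. Then (21j + 14)³ = 9261j³ + 18522j² + 12348j + 2744 = 21(441j³ + 882j² + 588j + 130) + 14, so t³ ≡ 14 (mod 21).

(⇐) Conversely, suppose t³ ≡ 14 (mod 21). The only residue r in {0, …, 20} with r³ ≡ 14 (mod 21) is r = 14, so t ≡ 14 (mod 21).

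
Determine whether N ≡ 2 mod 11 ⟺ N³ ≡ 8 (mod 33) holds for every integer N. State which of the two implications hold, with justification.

Forward direction. This fails: take N = 13. Then 13 ≡ 2 (mod 11), but 13³ = 2197 ≡ 19 (mod 33), not 8.

Converse. The residues r modulo 33 with r³ ≡ 8 (mod 33) are exactly {2}, and each is ≡ 2 (mod 11).

Only the converse holds.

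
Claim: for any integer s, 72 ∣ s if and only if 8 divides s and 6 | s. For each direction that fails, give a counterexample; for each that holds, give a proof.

(⇐) This fails: take s = 24. Both 8 ∣ 24 and 6 ∣ 24, yet 24 is not a multiple of 72 (since 24 = 0·72 + 24), so 72 ∤ 24.

(⇒) If 72 ∣ s, write s = 72q. Since 72 = 9·8, s = 8·(9q), so 8 ∣ s; and since 72 = 12·6, s = 6·(12q), so 6 ∣ s.

(⇒) holds; (⇐) fails.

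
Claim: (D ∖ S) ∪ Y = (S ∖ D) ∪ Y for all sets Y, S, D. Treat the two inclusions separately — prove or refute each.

Both inclusions fail.

(⟹) This inclusion fails. Take Y = ∅, S = ∅, D = {1}; then 1 ∈ (D ∖ S) ∪ Y but 1 ∉ (S ∖ D) ∪ Y.

(⟸) This inclusion fails. Take Y = ∅, S = {1}, D = ∅; then 1 ∈ (S ∖ D) ∪ Y but 1 ∉ (D ∖ S) ∪ Y.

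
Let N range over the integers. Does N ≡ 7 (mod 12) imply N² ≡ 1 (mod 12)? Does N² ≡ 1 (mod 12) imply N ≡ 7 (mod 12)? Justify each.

[⇒] Suppose N ≡ 7 (mod 12). Write N = 12j + 7. Then (12j + 7)² = 144j² + 168j + 49 = 12(12j² + 14j + 4) + 1, so N² ≡ 1 (mod 12).

[⇐] This fails: take N = 1. Then 1² = 1 ≡ 1 (mod 12), yet 1 ≡ 1 (mod 12), not 7.

(⇒) holds; (⇐) fails.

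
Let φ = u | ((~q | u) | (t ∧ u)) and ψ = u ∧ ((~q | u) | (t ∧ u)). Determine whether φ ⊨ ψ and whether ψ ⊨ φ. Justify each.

Only the converse holds.

(⟹) This fails. Under q = F, u = F, t = F, the left side is true but the right side is false.

(⟸) Assume the antecedent. If q is true, the antecedent forces (q = T, u = T, t = F) or (q = T, u = T, t = T), and u | ((~q | u) | (t ∧ u)) holds there. If q is false, u | ((~q | u) | (t ∧ u)) reduces to true regardless of the other variables. Either way u | ((~q | u) | (t ∧ u)) holds.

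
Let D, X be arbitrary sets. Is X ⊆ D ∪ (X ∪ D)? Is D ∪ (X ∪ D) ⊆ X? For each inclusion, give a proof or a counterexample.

The sets are not equal: only the forward inclusion holds.

Forward inclusion. Let x ∈ X. Then either x ∈ X and x ∉ D; or x ∈ D ∩ X. In each case x ∈ D ∪ (X ∪ D), so X ⊆ D ∪ (X ∪ D).

Reverse inclusion. This inclusion fails. Take D = {1}, X = ∅; then 1 ∈ D ∪ (X ∪ D) but 1 ∉ X.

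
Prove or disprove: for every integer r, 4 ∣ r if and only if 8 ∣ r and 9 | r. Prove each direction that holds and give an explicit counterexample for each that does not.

The forward direction fails; the converse holds.

(⇒) This fails: take r = 4. Certainly 4 ∣ 4, but 8 ∤ 4.

(⇐) Suppose 8 ∣ r and 9 ∣ r. Any common multiple of 8 and 9 is a multiple of their lcm; here gcd(8, 9) = 1, so lcm(8, 9) = 8·9 = 72, so 72 ∣ r. Since 4 ∣ 72, it follows that 4 ∣ r.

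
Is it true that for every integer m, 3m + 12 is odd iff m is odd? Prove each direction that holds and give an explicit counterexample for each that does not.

[⇒] Suppose 3m + 12 is odd. Since 3 is odd, 3m and m have the same parity, so 3m + 12 ≡ m + 12 (mod 2). As 12 is even, 3m + 12 is odd exactly when m is odd. Thus m is odd.

[⇐] Conversely, suppose m is odd; write m = 2j + 1. Then 3m + 12 = 3·(2j + 1) + 12 = 2·3j + 15, which is odd.

The biconditional holds.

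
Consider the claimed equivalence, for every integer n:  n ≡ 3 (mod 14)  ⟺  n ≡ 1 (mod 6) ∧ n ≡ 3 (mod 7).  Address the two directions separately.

The forward direction fails; the converse holds.

(⇒) This fails: n = 17 gives 17 ≡ 3 (mod 14) but 17 ≡ 5 (mod 6), so the conjunction on the right does not hold.

(⇐) Conversely, if n ≡ 1 (mod 6) and n ≡ 3 (mod 7), then by the Chinese remainder theorem n ≡ 31 (mod 42). Since 31 ≡ 3 (mod 14) and 14 ∣ 42, we get n ≡ 3 (mod 14).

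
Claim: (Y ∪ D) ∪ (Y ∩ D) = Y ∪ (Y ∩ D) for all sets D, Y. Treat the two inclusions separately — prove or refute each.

(⟹) This inclusion fails. Take D = {1}, Y = ∅; then 1 ∈ (Y ∪ D) ∪ (Y ∩ D) but 1 ∉ Y ∪ (Y ∩ D).

(⟸) Let x ∈ Y ∪ (Y ∩ D). Then either x ∈ Y and x ∉ D; or x ∈ D ∩ Y. In each case x ∈ (Y ∪ D) ∪ (Y ∩ D), so Y ∪ (Y ∩ D) ⊆ (Y ∪ D) ∪ (Y ∩ D).

Only the reverse inclusion holds.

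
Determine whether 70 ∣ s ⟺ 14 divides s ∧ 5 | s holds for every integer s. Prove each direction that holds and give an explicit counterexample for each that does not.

Forward direction. If 70 ∣ s, write s = 70q. Since 70 = 5·14, s = 14·(5q), so 14 ∣ s; and since 70 = 14·5, s = 5·(14q), so 5 ∣ s.

Converse. Suppose 14 ∣ s and 5 ∣ s. Any common multiple of 14 and 5 is a multiple of their lcm; here gcd(14, 5) = 1, so lcm(14, 5) = 14·5 = 70, so 70 ∣ s.

Both directions hold.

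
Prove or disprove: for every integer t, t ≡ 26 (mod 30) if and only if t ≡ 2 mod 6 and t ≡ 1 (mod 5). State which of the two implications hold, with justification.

Both implications hold.

(⇒) Suppose t ≡ 26 (mod 30); write t = 30j + 26. Since 6 ∣ 30, reducing mod 6 gives t ≡ 26 ≡ 2 (mod 6); since 5 ∣ 30, reducing mod 5 gives t ≡ 26 ≡ 1 (mod 5).

(⇐) Conversely, if t ≡ 2 (mod 6) and t ≡ 1 (mod 5), then by the Chinese remainder theorem t ≡ 26 (mod 30). This is exactly t ≡ 26 (mod 30).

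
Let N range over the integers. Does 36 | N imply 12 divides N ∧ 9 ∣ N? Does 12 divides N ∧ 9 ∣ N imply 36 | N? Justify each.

(⟹) If 36 ∣ N, write N = 36q. Since 36 = 3·12, N = 12·(3q), so 12 ∣ N; and since 36 = 4·9, N = 9·(4q), so 9 ∣ N.

(⟸) Suppose 12 ∣ N and 9 ∣ N. Any common multiple of 12 and 9 is a multiple of their lcm; here lcm(12, 9) = 12·9/gcd(12, 9) = 108/3 = 36, so 36 ∣ N.

Equivalent; both directions hold.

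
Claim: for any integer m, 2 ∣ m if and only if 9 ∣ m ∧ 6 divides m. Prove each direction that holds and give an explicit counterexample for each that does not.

Not equivalent: only (⇐) holds.

(⟸) Suppose 9 ∣ m and 6 ∣ m. Any common multiple of 9 and 6 is a multiple of their lcm; here lcm(9, 6) = 9·6/gcd(9, 6) = 54/3 = 18, so 18 ∣ m. Since 2 ∣ 18, it follows that 2 ∣ m.

(⟹) This fails: take m = 2. Certainly 2 ∣ 2, but 9 ∤ 2.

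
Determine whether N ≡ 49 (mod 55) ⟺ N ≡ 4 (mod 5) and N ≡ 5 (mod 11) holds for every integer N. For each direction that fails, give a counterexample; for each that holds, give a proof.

Both directions hold; the statement is true.

Converse. If N ≡ 4 (mod 5) and N ≡ 5 (mod 11), then by the Chinese remainder theorem N ≡ 49 (mod 55). This is exactly N ≡ 49 (mod 55).

Forward direction. Suppose N ≡ 49 (mod 55); write N = 55j + 49. Since 5 ∣ 55, reducing mod 5 gives N ≡ 49 ≡ 4 (mod 5); since 11 ∣ 55, reducing mod 11 gives N ≡ 49 ≡ 5 (mod 11).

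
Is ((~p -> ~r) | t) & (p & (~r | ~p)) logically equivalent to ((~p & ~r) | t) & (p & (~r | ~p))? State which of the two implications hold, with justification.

[⇐] Assume the antecedent. If t is true, the antecedent forces (t = T, r = F, p = T), and the consequent holds there. If t is false, the antecedent cannot hold. Either way the consequent holds.

[⇒] This fails. Under t = F, r = F, p = T, the left side is true but the right side is false.

Only the reverse direction holds.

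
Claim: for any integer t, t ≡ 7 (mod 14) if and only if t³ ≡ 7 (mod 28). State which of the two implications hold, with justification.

(⇒) This fails: take t = 21. Then 21 ≡ 7 (mod 14), but 21³ = 9261 ≡ 21 (mod 28), not 7.

(⇐) Conversely, the residues r modulo 28 with r³ ≡ 7 (mod 28) are exactly {7}, and each is ≡ 7 (mod 14).

The forward direction fails; the converse holds.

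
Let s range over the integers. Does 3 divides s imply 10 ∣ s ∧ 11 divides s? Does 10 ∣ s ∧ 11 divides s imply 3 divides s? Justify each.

Neither direction holds.

(⇒) This fails: take s = 3. Certainly 3 ∣ 3, but 10 ∤ 3.

(⇐) This fails: take s = 110. Both 10 ∣ 110 and 11 ∣ 110, yet 110 is not a multiple of 3 (since 110 = 36·3 + 2), so 3 ∤ 110.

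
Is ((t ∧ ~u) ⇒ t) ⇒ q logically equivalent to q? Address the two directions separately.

[⇒] Assume the antecedent. If t is true, the antecedent forces (t = T, u = F, q = T) or (t = T, u = T, q = T), and q holds there. If t is false, the antecedent forces (t = F, u = F, q = T) or (t = F, u = T, q = T), and q holds there. Either way q holds.

[⇐] Assume the antecedent. If t is true, the antecedent forces (t = T, u = F, q = T) or (t = T, u = T, q = T), and ((t ∧ ~u) ⇒ t) ⇒ q holds there. If t is false, the antecedent forces (t = F, u = F, q = T) or (t = F, u = T, q = T), and ((t ∧ ~u) ⇒ t) ⇒ q holds there. Either way ((t ∧ ~u) ⇒ t) ⇒ q holds.

Both directions hold; the statement is true.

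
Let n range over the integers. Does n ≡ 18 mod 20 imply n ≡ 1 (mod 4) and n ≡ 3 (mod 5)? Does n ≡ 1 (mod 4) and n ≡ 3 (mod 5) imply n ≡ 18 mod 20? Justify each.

Neither direction holds.

[⇒] This fails: n = 18 gives 18 ≡ 18 (mod 20) but 18 ≡ 2 (mod 4), so the conjunction on the right does not hold.

[⇐] This fails: n = 13 satisfies both congruences on the right (13 ≡ 1 mod 4 and 13 ≡ 3 mod 5) yet 13 ≡ 13 (mod 20), not 18.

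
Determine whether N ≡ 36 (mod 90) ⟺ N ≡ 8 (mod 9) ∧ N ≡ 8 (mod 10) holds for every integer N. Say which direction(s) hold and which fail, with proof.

[⇒] This fails: N = 36 gives 36 ≡ 36 (mod 90) but 36 ≡ 0 (mod 9), so the conjunction on the right does not hold.

[⇐] This fails: N = 8 satisfies both congruences on the right (8 ≡ 8 mod 9 and 8 ≡ 8 mod 10) yet 8 ≡ 8 (mod 90), not 36.

(⇒) fails and (⇐) fails.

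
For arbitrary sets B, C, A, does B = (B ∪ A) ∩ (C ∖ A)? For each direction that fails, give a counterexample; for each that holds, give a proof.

(⊇) Let x ∈ (B ∪ A) ∩ (C ∖ A). Then x ∈ B ∩ C and x ∉ A, from which x ∈ B.

(⊆) This inclusion fails. Take B = {1}, C = ∅, A = ∅; then 1 ∈ B but 1 ∉ (B ∪ A) ∩ (C ∖ A).

Only the reverse inclusion holds.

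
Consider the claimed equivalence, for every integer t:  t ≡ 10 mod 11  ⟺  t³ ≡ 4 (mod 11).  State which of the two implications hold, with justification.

Neither implication holds.

(⇒) This fails: take t = 10. Then 10 ≡ 10 (mod 11), but 10³ = 1000 ≡ 10 (mod 11), not 4.

(⇐) This fails: take t = 5. Then 5³ = 125 ≡ 4 (mod 11), yet 5 ≡ 5 (mod 11), not 10.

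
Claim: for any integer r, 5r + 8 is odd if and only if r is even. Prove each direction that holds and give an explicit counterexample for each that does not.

Both directions fail.

Forward direction. This fails: r = 7 gives 5r + 8 = 43, which is odd, but 7 is odd, not even.

Converse. This also fails: r = 4 is even, but 5r + 8 = 28 is even, not odd.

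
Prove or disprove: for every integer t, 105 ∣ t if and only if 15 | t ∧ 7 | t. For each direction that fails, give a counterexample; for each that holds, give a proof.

Both directions hold; the statement is true.

(→) If 105 ∣ t, write t = 105q. Since 105 = 7·15, t = 15·(7q), so 15 ∣ t; and since 105 = 15·7, t = 7·(15q), so 7 ∣ t.

(←) Suppose 15 ∣ t and 7 ∣ t. Any common multiple of 15 and 7 is a multiple of their lcm; here gcd(15, 7) = 1, so lcm(15, 7) = 15·7 = 105, so 105 ∣ t.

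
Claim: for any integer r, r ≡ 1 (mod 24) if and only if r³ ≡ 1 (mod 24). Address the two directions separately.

The biconditional holds.

(⇒) Suppose r ≡ 1 (mod 24). Write r = 24j + 1. Then (24j + 1)³ = 13824j³ + 1728j² + 72j + 1 = 24(576j³ + 72j² + 3j) + 1, so r³ ≡ 1 (mod 24).

(⇐) Conversely, suppose r³ ≡ 1 (mod 24). The only residue r in {0, …, 23} with r³ ≡ 1 (mod 24) is r = 1, so r ≡ 1 (mod 24).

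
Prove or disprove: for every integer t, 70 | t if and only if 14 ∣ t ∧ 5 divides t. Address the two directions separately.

Equivalent; both directions hold.

[⇒] If 70 ∣ t, write t = 70q. Since 70 = 5·14, t = 14·(5q), so 14 ∣ t; and since 70 = 14·5, t = 5·(14q), so 5 ∣ t.

[⇐] Suppose 14 ∣ t and 5 ∣ t. Any common multiple of 14 and 5 is a multiple of their lcm; here gcd(14, 5) = 1, so lcm(14, 5) = 14·5 = 70, so 70 ∣ t.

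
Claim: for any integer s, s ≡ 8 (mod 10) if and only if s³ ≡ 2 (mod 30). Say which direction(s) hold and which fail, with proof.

[⇒] This fails: take s = 18. Then 18 ≡ 8 (mod 10), but 18³ = 5832 ≡ 12 (mod 30), not 2.

[⇐] Conversely, the residues r modulo 30 with r³ ≡ 2 (mod 30) are exactly {8}, and each is ≡ 8 (mod 10).

The forward direction fails; the converse holds.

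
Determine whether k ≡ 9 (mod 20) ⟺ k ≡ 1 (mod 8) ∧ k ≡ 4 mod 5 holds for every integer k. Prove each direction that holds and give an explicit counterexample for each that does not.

(⟸) If k ≡ 1 (mod 8) and k ≡ 4 (mod 5), then by the Chinese remainder theorem k ≡ 9 (mod 40). Since 9 ≡ 9 (mod 20) and 20 ∣ 40, we get k ≡ 9 (mod 20).

(⟹) This fails: k = 29 gives 29 ≡ 9 (mod 20) but 29 ≡ 5 (mod 8), so the conjunction on the right does not hold.

Only the reverse direction holds.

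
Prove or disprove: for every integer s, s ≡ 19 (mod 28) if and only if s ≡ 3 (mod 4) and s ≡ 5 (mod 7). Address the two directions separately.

Both implications hold.

(→) Suppose s ≡ 19 (mod 28); write s = 28j + 19. Since 4 ∣ 28, reducing mod 4 gives s ≡ 19 ≡ 3 (mod 4); since 7 ∣ 28, reducing mod 7 gives s ≡ 19 ≡ 5 (mod 7).

(←) Conversely, if s ≡ 3 (mod 4) and s ≡ 5 (mod 7), then by the Chinese remainder theorem s ≡ 19 (mod 28). This is exactly s ≡ 19 (mod 28).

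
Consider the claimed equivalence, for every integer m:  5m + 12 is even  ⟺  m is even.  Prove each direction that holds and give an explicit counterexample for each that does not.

(⇒) Suppose 5m + 12 is even. Since 5 is odd, 5m and m have the same parity, so 5m + 12 ≡ m + 12 (mod 2). As 12 is even, 5m + 12 is even exactly when m is even. Thus m is even.

(⇐) Conversely, suppose m is even; write m = 2j. Then 5m + 12 = 5·(2j) + 12 = 2·5j + 12, which is even.

Equivalent; both directions hold.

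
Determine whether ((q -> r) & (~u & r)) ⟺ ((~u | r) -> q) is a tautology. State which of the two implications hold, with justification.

(⇒) This fails. Under r = T, u = F, q = F, the left side is true but the right side is false.

(⇐) This fails. Under r = F, u = T, q = F, the left side is false but the right side is true.

Neither implication holds.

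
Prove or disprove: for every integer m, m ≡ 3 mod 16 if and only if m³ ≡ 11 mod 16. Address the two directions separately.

The biconditional holds.

[⇒] Suppose m ≡ 3 mod 16. Write m = 16j + 3. Then (16j + 3)³ = 4096j³ + 2304j² + 432j + 27 = 16(256j³ + 144j² + 27j + 1) + 11, so m³ ≡ 11 (mod 16).

[⇐] Conversely, suppose m³ ≡ 11 (mod 16). The only residue r in {0, …, 15} with r³ ≡ 11 (mod 16) is r = 3, so m ≡ 3 (mod 16).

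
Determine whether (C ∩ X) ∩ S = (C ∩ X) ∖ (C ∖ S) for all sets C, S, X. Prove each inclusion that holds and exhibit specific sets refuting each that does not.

(⟹) Let x ∈ (C ∩ X) ∩ S. Then x ∈ C ∩ S ∩ X, from which x ∈ (C ∩ X) ∖ (C ∖ S).

(⟸) Let x ∈ (C ∩ X) ∖ (C ∖ S). Then x ∈ C ∩ S ∩ X, from which x ∈ (C ∩ X) ∩ S.

Both inclusions hold; the sets are equal.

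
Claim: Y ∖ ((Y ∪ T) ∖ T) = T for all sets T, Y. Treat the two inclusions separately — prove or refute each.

(⊆) holds; (⊇) fails.

(⟹) Let x ∈ Y ∖ ((Y ∪ T) ∖ T). Then x ∈ T ∩ Y, from which x ∈ T.

(⟸) This inclusion fails. Take T = {1}, Y = ∅; then 1 ∈ T but 1 ∉ Y ∖ ((Y ∪ T) ∖ T).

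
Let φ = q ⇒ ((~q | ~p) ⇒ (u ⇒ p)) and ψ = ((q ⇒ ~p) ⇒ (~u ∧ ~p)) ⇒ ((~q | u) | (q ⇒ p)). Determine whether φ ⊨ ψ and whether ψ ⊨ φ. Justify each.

Neither direction holds.

[⇒] This fails. Under u = F, q = T, p = F, the left side is true but the right side is false.

[⇐] This fails. Under u = T, q = T, p = F, the left side is false but the right side is true.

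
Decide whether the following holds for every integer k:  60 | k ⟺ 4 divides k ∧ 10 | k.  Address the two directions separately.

(⇒) If 60 ∣ k, write k = 60q. Since 60 = 15·4, k = 4·(15q), so 4 ∣ k; and since 60 = 6·10, k = 10·(6q), so 10 ∣ k.

(⇐) This fails: take k = 20. Both 4 ∣ 20 and 10 ∣ 20, yet 20 is not a multiple of 60 (since 20 = 0·60 + 20), so 60 ∤ 20.

(⇒) holds; (⇐) fails.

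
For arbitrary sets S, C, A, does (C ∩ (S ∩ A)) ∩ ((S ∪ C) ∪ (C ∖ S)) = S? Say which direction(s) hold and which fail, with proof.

Forward inclusion. Let x ∈ (C ∩ (S ∩ A)) ∩ ((S ∪ C) ∪ (C ∖ S)). Then x ∈ S ∩ C ∩ A, from which x ∈ S.

Reverse inclusion. This inclusion fails. Take S = {1}, C = ∅, A = ∅; then 1 ∈ S but 1 ∉ (C ∩ (S ∩ A)) ∩ ((S ∪ C) ∪ (C ∖ S)).

The sets are not equal: only the forward inclusion holds.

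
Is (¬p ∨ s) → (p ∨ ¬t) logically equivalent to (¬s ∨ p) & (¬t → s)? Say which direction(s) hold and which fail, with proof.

(→) This fails. Under p = F, t = F, s = F, the left side is true but the right side is false.

(←) This fails. Under p = F, t = T, s = F, the left side is false but the right side is true.

Both directions fail.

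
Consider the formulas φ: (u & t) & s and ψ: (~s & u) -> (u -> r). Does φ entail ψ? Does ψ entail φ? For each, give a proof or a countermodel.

(⇒) Assume the antecedent. If u is true, the antecedent forces (u = T, t = T, r = F, s = T) or (u = T, t = T, r = T, s = T), and (~s & u) -> (u -> r) holds there. If u is false, the antecedent cannot hold. Either way (~s & u) -> (u -> r) holds.

(⇐) This fails. Under u = F, t = F, r = F, s = F, the left side is false but the right side is true.

The forward direction holds; the converse fails.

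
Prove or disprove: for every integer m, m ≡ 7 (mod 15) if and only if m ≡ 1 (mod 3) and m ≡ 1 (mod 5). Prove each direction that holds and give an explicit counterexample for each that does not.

Both directions fail.

(⟹) This fails: m = 7 gives 7 ≡ 7 (mod 15) but 7 ≡ 2 (mod 5), so the conjunction on the right does not hold.

(⟸) This fails: m = 1 satisfies both congruences on the right (1 ≡ 1 mod 3 and 1 ≡ 1 mod 5) yet 1 ≡ 1 (mod 15), not 7.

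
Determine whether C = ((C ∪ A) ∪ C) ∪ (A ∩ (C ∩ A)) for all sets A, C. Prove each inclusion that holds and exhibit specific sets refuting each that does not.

(⊇) This inclusion fails. Take A = {1}, C = ∅; then 1 ∈ ((C ∪ A) ∪ C) ∪ (A ∩ (C ∩ A)) but 1 ∉ C.

(⊆) Let x ∈ C. Then either x ∈ C and x ∉ A; or x ∈ A ∩ C. In each case x ∈ ((C ∪ A) ∪ C) ∪ (A ∩ (C ∩ A)), so C ⊆ ((C ∪ A) ∪ C) ∪ (A ∩ (C ∩ A)).

The sets are not equal: only the forward inclusion holds.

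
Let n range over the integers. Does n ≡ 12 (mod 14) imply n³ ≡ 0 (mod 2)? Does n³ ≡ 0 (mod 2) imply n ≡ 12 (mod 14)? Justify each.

(⇒) holds; (⇐) fails.

(⇒) Suppose n ≡ 12 (mod 14). Then n³ ≡ 12³ = 1728 (mod 14), and since 2 ∣ 14, also n³ ≡ 0 (mod 2).

(⇐) This fails: take n = 0. Then 0³ = 0 ≡ 0 (mod 2), yet 0 ≡ 0 (mod 14), not 12.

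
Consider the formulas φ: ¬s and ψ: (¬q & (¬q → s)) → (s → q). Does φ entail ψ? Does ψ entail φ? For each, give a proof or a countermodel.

[⇒] Assume the antecedent. If s is true, the antecedent cannot hold. If s is false, (¬q & (¬q → s)) → (s → q) reduces to true regardless of the other variables. Either way (¬q & (¬q → s)) → (s → q) holds.

[⇐] This fails. Under s = T, q = T, the left side is false but the right side is true.

The forward direction holds; the converse fails.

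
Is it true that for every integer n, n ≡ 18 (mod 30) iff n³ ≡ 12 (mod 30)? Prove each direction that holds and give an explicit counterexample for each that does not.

Both directions hold; the statement is true.

Converse. Suppose n³ ≡ 12 (mod 30). The only residue r in {0, …, 29} with r³ ≡ 12 (mod 30) is r = 18, so n ≡ 18 (mod 30).

Forward direction. Suppose n ≡ 18 (mod 30). Write n = 30j + 18. Then (30j + 18)³ = 27000j³ + 48600j² + 29160j + 5832 = 30(900j³ + 1620j² + 972j + 194) + 12, so n³ ≡ 12 (mod 30).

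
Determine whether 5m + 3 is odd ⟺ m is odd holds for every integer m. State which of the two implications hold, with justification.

Neither direction holds.

(⇒) This fails: m = 2 gives 5m + 3 = 13, which is odd, but 2 is even, not odd.

(⇐) This also fails: m = 7 is odd, but 5m + 3 = 38 is even, not odd.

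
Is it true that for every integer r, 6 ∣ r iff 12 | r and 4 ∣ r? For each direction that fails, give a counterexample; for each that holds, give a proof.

Only the converse holds.

Forward direction. This fails: take r = 6. Certainly 6 ∣ 6, but 12 ∤ 6.

Converse. Suppose 12 ∣ r and 4 ∣ r. Any common multiple of 12 and 4 is a multiple of their lcm; here lcm(12, 4) = 12·4/gcd(12, 4) = 48/4 = 12, so 12 ∣ r. Since 6 ∣ 12, it follows that 6 ∣ r.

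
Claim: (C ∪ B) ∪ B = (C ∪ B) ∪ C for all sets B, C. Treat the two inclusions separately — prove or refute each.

The two sets are equal.

(⟹) Let x ∈ (C ∪ B) ∪ B. Then either x ∈ B and x ∉ C; or x ∈ C and x ∉ B; or x ∈ B ∩ C. In each case x ∈ (C ∪ B) ∪ C, so (C ∪ B) ∪ B ⊆ (C ∪ B) ∪ C.

(⟸) Let x ∈ (C ∪ B) ∪ C. Then either x ∈ B and x ∉ C; or x ∈ C and x ∉ B; or x ∈ B ∩ C. In each case x ∈ (C ∪ B) ∪ B, so (C ∪ B) ∪ C ⊆ (C ∪ B) ∪ B.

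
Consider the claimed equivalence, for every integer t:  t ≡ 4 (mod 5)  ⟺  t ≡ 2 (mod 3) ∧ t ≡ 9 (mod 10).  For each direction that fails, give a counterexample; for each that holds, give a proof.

Only the reverse direction holds.

Converse. If t ≡ 2 (mod 3) and t ≡ 9 (mod 10), then by the Chinese remainder theorem t ≡ 29 (mod 30). Since 29 ≡ 4 (mod 5) and 5 ∣ 30, we get t ≡ 4 (mod 5).

Forward direction. This fails: t = 4 gives 4 ≡ 4 (mod 5) but 4 ≡ 1 (mod 3), so the conjunction on the right does not hold.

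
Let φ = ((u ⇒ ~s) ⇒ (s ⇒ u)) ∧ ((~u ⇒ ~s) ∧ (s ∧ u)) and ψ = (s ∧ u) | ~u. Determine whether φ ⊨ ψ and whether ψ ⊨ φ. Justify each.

[⇒] Assume the antecedent. If s is true, (s ∧ u) | ~u reduces to true regardless of the other variables. If s is false, the antecedent cannot hold. Either way (s ∧ u) | ~u holds.

[⇐] This fails. Under s = F, u = F, the left side is false but the right side is true.

Not equivalent: only (⇒) holds.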